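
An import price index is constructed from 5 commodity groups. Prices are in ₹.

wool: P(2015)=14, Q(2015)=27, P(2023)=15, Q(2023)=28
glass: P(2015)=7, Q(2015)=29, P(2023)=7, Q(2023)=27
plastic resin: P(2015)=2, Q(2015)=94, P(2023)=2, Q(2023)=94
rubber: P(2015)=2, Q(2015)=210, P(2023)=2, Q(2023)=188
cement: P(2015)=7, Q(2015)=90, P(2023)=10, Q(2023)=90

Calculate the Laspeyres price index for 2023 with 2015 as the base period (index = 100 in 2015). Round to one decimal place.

116.3

Laspeyres price index uses base-period quantities as weights.
ΣP(2023)·Q(2015) = 15×27 + 7×29 + 2×94 + 2×210 + 10×90 = 405 + 203 + 188 + 420 + 900 = 2116
ΣP(2015)·Q(2015) = 14×27 + 7×29 + 2×94 + 2×210 + 7×90 = 378 + 203 + 188 + 420 + 630 = 1819
Index = 2116 / 1819 × 100 = 116.3277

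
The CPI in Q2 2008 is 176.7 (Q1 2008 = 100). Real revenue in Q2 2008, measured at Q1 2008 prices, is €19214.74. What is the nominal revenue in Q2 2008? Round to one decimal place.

Nominal = Real × (Index/100) = 19214.74 × (176.7/100)
        = 19214.74 × 1.767 = 33952.4456

33952.4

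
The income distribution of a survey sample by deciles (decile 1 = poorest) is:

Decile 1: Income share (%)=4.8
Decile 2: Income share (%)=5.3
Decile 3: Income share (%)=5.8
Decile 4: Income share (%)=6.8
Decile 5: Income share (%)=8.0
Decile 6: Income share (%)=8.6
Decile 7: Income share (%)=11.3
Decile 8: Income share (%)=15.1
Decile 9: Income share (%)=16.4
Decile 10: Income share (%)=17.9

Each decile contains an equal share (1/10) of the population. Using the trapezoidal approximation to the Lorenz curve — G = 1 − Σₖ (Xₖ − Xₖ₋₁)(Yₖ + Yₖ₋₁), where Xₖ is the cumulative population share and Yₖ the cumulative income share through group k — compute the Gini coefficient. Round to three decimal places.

0.256

Cumulative income shares Yₖ: 0.0480, 0.1010, 0.1590, 0.2270, 0.3070, 0.3930, 0.5060, 0.6570, 0.8210, 1.0000
Σ (Xₖ−Xₖ₋₁)(Yₖ+Yₖ₋₁) = (1/10)(0.0480+0.0000) + (1/10)(0.1010+0.0480) + (1/10)(0.1590+0.1010) + (1/10)(0.2270+0.1590) + (1/10)(0.3070+0.2270) + (1/10)(0.3930+0.3070) + (1/10)(0.5060+0.3930) + (1/10)(0.6570+0.5060) + (1/10)(0.8210+0.6570) + (1/10)(1.0000+0.8210)
  = 0.0048 + 0.0149 + 0.0260 + 0.0386 + 0.0534 + 0.0700 + 0.0899 + 0.1163 + 0.1478 + 0.1821 = 0.7438
G = 1 − 0.7438 = 0.2562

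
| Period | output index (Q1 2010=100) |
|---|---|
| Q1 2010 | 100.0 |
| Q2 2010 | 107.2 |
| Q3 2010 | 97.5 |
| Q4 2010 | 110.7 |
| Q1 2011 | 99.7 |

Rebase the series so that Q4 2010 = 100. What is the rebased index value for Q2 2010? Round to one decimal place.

Rebased(Q2 2010) = 107.2 / 110.7 × 100 = 96.8383

96.8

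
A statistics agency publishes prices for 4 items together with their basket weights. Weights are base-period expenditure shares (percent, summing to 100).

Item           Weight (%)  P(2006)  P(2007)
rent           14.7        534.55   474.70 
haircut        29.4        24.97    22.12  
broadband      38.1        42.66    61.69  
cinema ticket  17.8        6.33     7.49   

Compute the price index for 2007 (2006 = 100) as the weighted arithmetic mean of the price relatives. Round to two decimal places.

115.26

rent: 14.7 × (474.70/534.55) = 14.7 × 0.888037 = 13.0541
haircut: 29.4 × (22.12/24.97) = 29.4 × 0.885863 = 26.0444
broadband: 38.1 × (61.69/42.66) = 38.1 × 1.446085 = 55.0959
cinema ticket: 17.8 × (7.49/6.33) = 17.8 × 1.183254 = 21.0619
Index = Σ wᵢ·(p₁ᵢ/p₀ᵢ) = 13.0541 + 26.0444 + 55.0959 + 21.0619 = 115.2563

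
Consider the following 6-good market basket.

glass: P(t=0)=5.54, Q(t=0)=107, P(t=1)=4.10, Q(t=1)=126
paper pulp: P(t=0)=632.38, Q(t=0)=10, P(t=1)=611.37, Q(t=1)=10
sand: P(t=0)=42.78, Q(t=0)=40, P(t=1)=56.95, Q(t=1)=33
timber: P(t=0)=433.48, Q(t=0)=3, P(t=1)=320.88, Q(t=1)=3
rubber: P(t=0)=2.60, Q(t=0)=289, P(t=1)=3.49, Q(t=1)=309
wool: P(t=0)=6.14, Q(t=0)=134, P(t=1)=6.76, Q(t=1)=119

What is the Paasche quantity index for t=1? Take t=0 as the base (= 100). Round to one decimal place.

97.0

Paasche quantity index uses current-period prices as weights.
ΣP(t=1)·Q(t=1) = 4.10×126 + 611.37×10 + 56.95×33 + 320.88×3 + 3.49×309 + 6.76×119 = 516.6 + 6113.7 + 1879.35 + 962.64 + 1078.41 + 804.44 = 11355.14
ΣP(t=1)·Q(t=0) = 4.10×107 + 611.37×10 + 56.95×40 + 320.88×3 + 3.49×289 + 6.76×134 = 438.7 + 6113.7 + 2278 + 962.64 + 1008.61 + 905.84 = 11707.49
Index = 11355.14 / 11707.49 × 100 = 96.9904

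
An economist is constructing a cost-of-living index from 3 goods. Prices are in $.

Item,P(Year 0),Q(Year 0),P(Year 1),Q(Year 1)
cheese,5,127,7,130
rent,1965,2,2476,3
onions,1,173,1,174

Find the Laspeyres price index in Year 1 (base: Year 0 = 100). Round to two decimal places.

Laspeyres price index uses base-period quantities as weights.
ΣP(Year 1)·Q(Year 0) = 7×127 + 2476×2 + 1×173 = 889 + 4952 + 173 = 6014
ΣP(Year 0)·Q(Year 0) = 5×127 + 1965×2 + 1×173 = 635 + 3930 + 173 = 4738
Index = 6014 / 4738 × 100 = 126.9312

126.93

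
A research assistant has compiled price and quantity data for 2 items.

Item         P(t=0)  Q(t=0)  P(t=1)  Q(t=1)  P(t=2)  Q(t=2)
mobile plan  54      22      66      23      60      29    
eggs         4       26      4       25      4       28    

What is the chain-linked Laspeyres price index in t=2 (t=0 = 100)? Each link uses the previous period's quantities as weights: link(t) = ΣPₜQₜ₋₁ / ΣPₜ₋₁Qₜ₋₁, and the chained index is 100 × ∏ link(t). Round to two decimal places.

110.16

Link t=0→t=1:
ΣP(t=1)Q(t=0) = 66×22 + 4×26 = 1452 + 104 = 1556
ΣP(t=0)Q(t=0) = 54×22 + 4×26 = 1188 + 104 = 1292
link = 1556/1292 = 1.204334
Link t=1→t=2:
ΣP(t=2)Q(t=1) = 60×23 + 4×25 = 1380 + 100 = 1480
ΣP(t=1)Q(t=1) = 66×23 + 4×25 = 1518 + 100 = 1618
link = 1480/1618 = 0.914710
Chained index = 100 × 1.204334 × 0.914710 = 110.1616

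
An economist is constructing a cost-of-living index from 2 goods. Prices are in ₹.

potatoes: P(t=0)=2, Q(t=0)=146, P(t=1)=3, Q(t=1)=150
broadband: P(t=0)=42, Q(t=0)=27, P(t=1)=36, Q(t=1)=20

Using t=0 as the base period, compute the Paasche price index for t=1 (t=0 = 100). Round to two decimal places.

102.63

Paasche price index uses current-period quantities as weights.
ΣP(t=1)·Q(t=1) = 3×150 + 36×20 = 450 + 720 = 1170
ΣP(t=0)·Q(t=1) = 2×150 + 42×20 = 300 + 840 = 1140
Index = 1170 / 1140 × 100 = 102.6316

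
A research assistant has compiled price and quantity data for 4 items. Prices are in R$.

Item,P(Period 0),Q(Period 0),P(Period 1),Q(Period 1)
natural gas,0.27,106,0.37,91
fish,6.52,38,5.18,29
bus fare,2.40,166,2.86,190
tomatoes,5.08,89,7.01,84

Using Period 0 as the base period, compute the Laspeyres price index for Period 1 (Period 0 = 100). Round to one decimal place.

Laspeyres price index uses base-period quantities as weights.
ΣP(Period 1)·Q(Period 0) = 0.37×106 + 5.18×38 + 2.86×166 + 7.01×89 = 39.22 + 196.84 + 474.76 + 623.89 = 1334.71
ΣP(Period 0)·Q(Period 0) = 0.27×106 + 6.52×38 + 2.40×166 + 5.08×89 = 28.62 + 247.76 + 398.4 + 452.12 = 1126.9
Index = 1334.71 / 1126.9 × 100 = 118.4409

118.4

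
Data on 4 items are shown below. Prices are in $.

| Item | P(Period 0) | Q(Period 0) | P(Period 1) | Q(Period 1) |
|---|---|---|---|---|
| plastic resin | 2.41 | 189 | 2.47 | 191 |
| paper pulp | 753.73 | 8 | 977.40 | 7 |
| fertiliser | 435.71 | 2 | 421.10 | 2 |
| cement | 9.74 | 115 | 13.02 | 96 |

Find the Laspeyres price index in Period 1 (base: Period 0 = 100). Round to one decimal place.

Laspeyres price index uses base-period quantities as weights.
ΣP(Period 1)·Q(Period 0) = 2.47×189 + 977.40×8 + 421.10×2 + 13.02×115 = 466.83 + 7819.2 + 842.2 + 1497.3 = 10625.53
ΣP(Period 0)·Q(Period 0) = 2.41×189 + 753.73×8 + 435.71×2 + 9.74×115 = 455.49 + 6029.84 + 871.42 + 1120.1 = 8476.85
Index = 10625.53 / 8476.85 × 100 = 125.3476

125.3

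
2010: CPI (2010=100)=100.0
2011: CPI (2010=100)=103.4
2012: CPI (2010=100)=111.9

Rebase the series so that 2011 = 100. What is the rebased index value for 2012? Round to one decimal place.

108.2

Rebased(2012) = 111.9 / 103.4 × 100 = 108.2205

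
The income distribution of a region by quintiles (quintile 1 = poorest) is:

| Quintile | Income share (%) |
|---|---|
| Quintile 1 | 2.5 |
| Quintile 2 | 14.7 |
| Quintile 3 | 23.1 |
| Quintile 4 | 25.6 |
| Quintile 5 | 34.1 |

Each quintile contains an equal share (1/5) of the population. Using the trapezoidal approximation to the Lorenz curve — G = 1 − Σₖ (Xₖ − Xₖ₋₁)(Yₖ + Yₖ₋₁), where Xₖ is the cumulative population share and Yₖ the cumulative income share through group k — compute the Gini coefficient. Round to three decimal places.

Cumulative income shares Yₖ: 0.0250, 0.1720, 0.4030, 0.6590, 1.0000
Σ (Xₖ−Xₖ₋₁)(Yₖ+Yₖ₋₁) = (1/5)(0.0250+0.0000) + (1/5)(0.1720+0.0250) + (1/5)(0.4030+0.1720) + (1/5)(0.6590+0.4030) + (1/5)(1.0000+0.6590)
  = 0.0050 + 0.0394 + 0.1150 + 0.2124 + 0.3318 = 0.7036
G = 1 − 0.7036 = 0.2964

0.296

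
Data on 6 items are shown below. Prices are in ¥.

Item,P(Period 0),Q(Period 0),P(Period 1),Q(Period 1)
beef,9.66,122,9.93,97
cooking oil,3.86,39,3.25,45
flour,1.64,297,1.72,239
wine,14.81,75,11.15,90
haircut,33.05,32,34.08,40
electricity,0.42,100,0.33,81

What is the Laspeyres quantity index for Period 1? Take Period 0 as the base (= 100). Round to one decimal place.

Laspeyres quantity index uses base-period prices as weights.
ΣP(Period 0)·Q(Period 1) = 9.66×97 + 3.86×45 + 1.64×239 + 14.81×90 + 33.05×40 + 0.42×81 = 937.02 + 173.7 + 391.96 + 1332.9 + 1322 + 34.02 = 4191.6
ΣP(Period 0)·Q(Period 0) = 9.66×122 + 3.86×39 + 1.64×297 + 14.81×75 + 33.05×32 + 0.42×100 = 1178.52 + 150.54 + 487.08 + 1110.75 + 1057.6 + 42 = 4026.49
Index = 4191.6 / 4026.49 × 100 = 104.1006

104.1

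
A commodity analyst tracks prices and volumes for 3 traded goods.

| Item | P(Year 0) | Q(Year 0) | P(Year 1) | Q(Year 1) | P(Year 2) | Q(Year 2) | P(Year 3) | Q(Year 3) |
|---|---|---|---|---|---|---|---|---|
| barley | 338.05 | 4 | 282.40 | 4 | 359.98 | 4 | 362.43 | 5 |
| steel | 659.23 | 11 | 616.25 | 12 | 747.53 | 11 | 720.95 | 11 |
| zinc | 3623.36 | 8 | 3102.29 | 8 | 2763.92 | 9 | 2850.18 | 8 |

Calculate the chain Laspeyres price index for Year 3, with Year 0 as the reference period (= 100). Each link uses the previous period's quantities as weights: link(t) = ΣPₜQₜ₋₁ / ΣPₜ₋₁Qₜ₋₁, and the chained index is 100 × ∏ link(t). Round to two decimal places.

Link Year 0→Year 1:
ΣP(Year 1)Q(Year 0) = 282.40×4 + 616.25×11 + 3102.29×8 = 1129.6 + 6778.75 + 24818.32 = 32726.67
ΣP(Year 0)Q(Year 0) = 338.05×4 + 659.23×11 + 3623.36×8 = 1352.2 + 7251.53 + 28986.88 = 37590.61
link = 32726.67/37590.61 = 0.870608
Link Year 1→Year 2:
ΣP(Year 2)Q(Year 1) = 359.98×4 + 747.53×12 + 2763.92×8 = 1439.92 + 8970.36 + 22111.36 = 32521.64
ΣP(Year 1)Q(Year 1) = 282.40×4 + 616.25×12 + 3102.29×8 = 1129.6 + 7395 + 24818.32 = 33342.92
link = 32521.64/33342.92 = 0.975369
Link Year 2→Year 3:
ΣP(Year 3)Q(Year 2) = 362.43×4 + 720.95×11 + 2850.18×9 = 1449.72 + 7930.45 + 25651.62 = 35031.79
ΣP(Year 2)Q(Year 2) = 359.98×4 + 747.53×11 + 2763.92×9 = 1439.92 + 8222.83 + 24875.28 = 34538.03
link = 35031.79/34538.03 = 1.014296
Chained index = 100 × 0.870608 × 0.975369 × 1.014296 = 86.1303

86.13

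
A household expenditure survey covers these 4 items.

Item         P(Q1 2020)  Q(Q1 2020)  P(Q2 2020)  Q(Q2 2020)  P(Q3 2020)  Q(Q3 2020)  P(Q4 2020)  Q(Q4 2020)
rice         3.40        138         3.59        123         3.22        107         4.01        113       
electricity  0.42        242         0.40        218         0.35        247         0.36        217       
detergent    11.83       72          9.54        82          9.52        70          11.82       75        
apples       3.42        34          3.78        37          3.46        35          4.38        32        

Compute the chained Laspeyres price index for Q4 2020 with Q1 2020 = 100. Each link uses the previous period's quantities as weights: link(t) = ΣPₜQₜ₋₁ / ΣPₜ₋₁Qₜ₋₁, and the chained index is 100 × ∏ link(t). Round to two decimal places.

107.09

Link Q1 2020→Q2 2020:
ΣP(Q2 2020)Q(Q1 2020) = 3.59×138 + 0.40×242 + 9.54×72 + 3.78×34 = 495.42 + 96.8 + 686.88 + 128.52 = 1407.62
ΣP(Q1 2020)Q(Q1 2020) = 3.40×138 + 0.42×242 + 11.83×72 + 3.42×34 = 469.2 + 101.64 + 851.76 + 116.28 = 1538.88
link = 1407.62/1538.88 = 0.914704
Link Q2 2020→Q3 2020:
ΣP(Q3 2020)Q(Q2 2020) = 3.22×123 + 0.35×218 + 9.52×82 + 3.46×37 = 396.06 + 76.3 + 780.64 + 128.02 = 1381.02
ΣP(Q2 2020)Q(Q2 2020) = 3.59×123 + 0.40×218 + 9.54×82 + 3.78×37 = 441.57 + 87.2 + 782.28 + 139.86 = 1450.91
link = 1381.02/1450.91 = 0.951830
Link Q3 2020→Q4 2020:
ΣP(Q4 2020)Q(Q3 2020) = 4.01×107 + 0.36×247 + 11.82×70 + 4.38×35 = 429.07 + 88.92 + 827.4 + 153.3 = 1498.69
ΣP(Q3 2020)Q(Q3 2020) = 3.22×107 + 0.35×247 + 9.52×70 + 3.46×35 = 344.54 + 86.45 + 666.4 + 121.1 = 1218.49
link = 1498.69/1218.49 = 1.229957
Chained index = 100 × 0.914704 × 0.951830 × 1.229957 = 107.0853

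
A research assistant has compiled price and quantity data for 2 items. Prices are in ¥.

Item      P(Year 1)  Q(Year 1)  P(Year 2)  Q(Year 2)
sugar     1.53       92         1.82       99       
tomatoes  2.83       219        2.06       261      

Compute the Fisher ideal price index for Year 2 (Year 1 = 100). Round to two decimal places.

80.99

Laspeyres component (base-period weights):
ΣP(Year 2)Q(Year 1) = 1.82×92 + 2.06×219 = 167.44 + 451.14 = 618.58
ΣP(Year 1)Q(Year 1) = 1.53×92 + 2.83×219 = 140.76 + 619.77 = 760.53
L = 618.58 / 760.53 × 100 = 81.3354
Paasche component (current-period weights):
ΣP(Year 2)Q(Year 2) = 1.82×99 + 2.06×261 = 180.18 + 537.66 = 717.84
ΣP(Year 1)Q(Year 2) = 1.53×99 + 2.83×261 = 151.47 + 738.63 = 890.1
P = 717.84 / 890.1 × 100 = 80.6471
Fisher = √(L × P) = √(81.3354 × 80.6471) = 80.9905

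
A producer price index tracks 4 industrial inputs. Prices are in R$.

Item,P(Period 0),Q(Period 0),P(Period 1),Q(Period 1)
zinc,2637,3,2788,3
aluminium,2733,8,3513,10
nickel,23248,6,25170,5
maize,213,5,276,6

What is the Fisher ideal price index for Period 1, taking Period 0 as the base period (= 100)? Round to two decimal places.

111.41

Laspeyres component (base-period weights):
ΣP(Period 1)Q(Period 0) = 2788×3 + 3513×8 + 25170×6 + 276×5 = 8364 + 28104 + 151020 + 1380 = 188868
ΣP(Period 0)Q(Period 0) = 2637×3 + 2733×8 + 23248×6 + 213×5 = 7911 + 21864 + 139488 + 1065 = 170328
L = 188868 / 170328 × 100 = 110.8849
Paasche component (current-period weights):
ΣP(Period 1)Q(Period 1) = 2788×3 + 3513×10 + 25170×5 + 276×6 = 8364 + 35130 + 125850 + 1656 = 171000
ΣP(Period 0)Q(Period 1) = 2637×3 + 2733×10 + 23248×5 + 213×6 = 7911 + 27330 + 116240 + 1278 = 152759
P = 171000 / 152759 × 100 = 111.9410
Fisher = √(L × P) = √(110.8849 × 111.9410) = 111.4117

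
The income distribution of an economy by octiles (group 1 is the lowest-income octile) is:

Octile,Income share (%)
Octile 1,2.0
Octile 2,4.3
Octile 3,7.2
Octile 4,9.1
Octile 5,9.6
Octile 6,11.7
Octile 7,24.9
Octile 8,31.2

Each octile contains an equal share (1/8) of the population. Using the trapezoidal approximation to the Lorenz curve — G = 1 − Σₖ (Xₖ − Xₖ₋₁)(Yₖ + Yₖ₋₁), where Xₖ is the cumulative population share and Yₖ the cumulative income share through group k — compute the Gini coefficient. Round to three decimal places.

Cumulative income shares Yₖ: 0.0200, 0.0630, 0.1350, 0.2260, 0.3220, 0.4390, 0.6880, 1.0000
Σ (Xₖ−Xₖ₋₁)(Yₖ+Yₖ₋₁) = (1/8)(0.0200+0.0000) + (1/8)(0.0630+0.0200) + (1/8)(0.1350+0.0630) + (1/8)(0.2260+0.1350) + (1/8)(0.3220+0.2260) + (1/8)(0.4390+0.3220) + (1/8)(0.6880+0.4390) + (1/8)(1.0000+0.6880)
  = 0.0025 + 0.0104 + 0.0248 + 0.0451 + 0.0685 + 0.0951 + 0.1409 + 0.2110 = 0.5982
G = 1 − 0.5982 = 0.4018

0.402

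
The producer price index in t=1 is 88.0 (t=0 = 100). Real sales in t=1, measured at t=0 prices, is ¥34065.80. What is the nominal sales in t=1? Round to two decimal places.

29977.90

Nominal = Real × (Index/100) = 34065.80 × (88.0/100)
        = 34065.80 × 0.880 = 29977.9040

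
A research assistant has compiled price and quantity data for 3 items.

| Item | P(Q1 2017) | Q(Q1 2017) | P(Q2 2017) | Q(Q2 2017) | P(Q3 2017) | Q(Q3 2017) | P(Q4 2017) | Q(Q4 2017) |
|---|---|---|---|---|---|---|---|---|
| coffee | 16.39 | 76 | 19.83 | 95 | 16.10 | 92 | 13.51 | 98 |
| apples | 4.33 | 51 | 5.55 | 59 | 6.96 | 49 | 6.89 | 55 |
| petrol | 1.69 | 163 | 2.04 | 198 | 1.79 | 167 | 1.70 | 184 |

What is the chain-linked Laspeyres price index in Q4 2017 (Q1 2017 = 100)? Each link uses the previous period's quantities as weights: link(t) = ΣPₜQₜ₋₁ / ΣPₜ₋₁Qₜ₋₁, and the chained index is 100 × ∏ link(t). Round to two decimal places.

Link Q1 2017→Q2 2017:
ΣP(Q2 2017)Q(Q1 2017) = 19.83×76 + 5.55×51 + 2.04×163 = 1507.08 + 283.05 + 332.52 = 2122.65
ΣP(Q1 2017)Q(Q1 2017) = 16.39×76 + 4.33×51 + 1.69×163 = 1245.64 + 220.83 + 275.47 = 1741.94
link = 2122.65/1741.94 = 1.218555
Link Q2 2017→Q3 2017:
ΣP(Q3 2017)Q(Q2 2017) = 16.10×95 + 6.96×59 + 1.79×198 = 1529.5 + 410.64 + 354.42 = 2294.56
ΣP(Q2 2017)Q(Q2 2017) = 19.83×95 + 5.55×59 + 2.04×198 = 1883.85 + 327.45 + 403.92 = 2615.22
link = 2294.56/2615.22 = 0.877387
Link Q3 2017→Q4 2017:
ΣP(Q4 2017)Q(Q3 2017) = 13.51×92 + 6.89×49 + 1.70×167 = 1242.92 + 337.61 + 283.9 = 1864.43
ΣP(Q3 2017)Q(Q3 2017) = 16.10×92 + 6.96×49 + 1.79×167 = 1481.2 + 341.04 + 298.93 = 2121.17
link = 1864.43/2121.17 = 0.878963
Chained index = 100 × 1.218555 × 0.877387 × 0.878963 = 93.9738

93.97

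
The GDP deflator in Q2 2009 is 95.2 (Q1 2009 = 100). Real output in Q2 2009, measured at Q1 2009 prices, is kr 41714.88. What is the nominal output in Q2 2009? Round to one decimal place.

39712.6

Nominal = Real × (Index/100) = 41714.88 × (95.2/100)
        = 41714.88 × 0.952 = 39712.5658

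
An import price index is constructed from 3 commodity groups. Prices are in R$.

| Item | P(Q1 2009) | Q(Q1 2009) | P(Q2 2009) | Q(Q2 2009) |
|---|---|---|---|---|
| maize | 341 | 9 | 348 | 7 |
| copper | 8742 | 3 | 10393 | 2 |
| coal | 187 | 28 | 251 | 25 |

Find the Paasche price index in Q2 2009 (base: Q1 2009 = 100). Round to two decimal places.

Paasche price index uses current-period quantities as weights.
ΣP(Q2 2009)·Q(Q2 2009) = 348×7 + 10393×2 + 251×25 = 2436 + 20786 + 6275 = 29497
ΣP(Q1 2009)·Q(Q2 2009) = 341×7 + 8742×2 + 187×25 = 2387 + 17484 + 4675 = 24546
Index = 29497 / 24546 × 100 = 120.1703

120.17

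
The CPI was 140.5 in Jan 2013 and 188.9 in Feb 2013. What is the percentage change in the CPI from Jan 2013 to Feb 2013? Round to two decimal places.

34.45%

Change = (188.9 − 140.5) / 140.5 × 100
       = 48.4 / 140.5 × 100 = 34.4484%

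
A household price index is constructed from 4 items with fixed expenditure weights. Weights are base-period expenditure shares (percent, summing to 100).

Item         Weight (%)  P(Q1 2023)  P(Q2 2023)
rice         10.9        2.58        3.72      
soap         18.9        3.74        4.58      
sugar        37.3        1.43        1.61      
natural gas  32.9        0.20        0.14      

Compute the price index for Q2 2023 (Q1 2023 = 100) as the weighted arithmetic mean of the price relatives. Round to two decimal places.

rice: 10.9 × (3.72/2.58) = 10.9 × 1.441860 = 15.7163
soap: 18.9 × (4.58/3.74) = 18.9 × 1.224599 = 23.1449
sugar: 37.3 × (1.61/1.43) = 37.3 × 1.125874 = 41.9951
natural gas: 32.9 × (0.14/0.20) = 32.9 × 0.700000 = 23.0300
Index = Σ wᵢ·(p₁ᵢ/p₀ᵢ) = 15.7163 + 23.1449 + 41.9951 + 23.0300 = 103.8863

103.89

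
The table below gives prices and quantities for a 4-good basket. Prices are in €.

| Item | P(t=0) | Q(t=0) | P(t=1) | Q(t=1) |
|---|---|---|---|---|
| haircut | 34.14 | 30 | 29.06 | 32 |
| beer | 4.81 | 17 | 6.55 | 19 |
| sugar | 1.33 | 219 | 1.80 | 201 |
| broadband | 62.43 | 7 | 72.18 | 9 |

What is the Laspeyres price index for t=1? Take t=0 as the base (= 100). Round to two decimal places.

Laspeyres price index uses base-period quantities as weights.
ΣP(t=1)·Q(t=0) = 29.06×30 + 6.55×17 + 1.80×219 + 72.18×7 = 871.8 + 111.35 + 394.2 + 505.26 = 1882.61
ΣP(t=0)·Q(t=0) = 34.14×30 + 4.81×17 + 1.33×219 + 62.43×7 = 1024.2 + 81.77 + 291.27 + 437.01 = 1834.25
Index = 1882.61 / 1834.25 × 100 = 102.6365

102.64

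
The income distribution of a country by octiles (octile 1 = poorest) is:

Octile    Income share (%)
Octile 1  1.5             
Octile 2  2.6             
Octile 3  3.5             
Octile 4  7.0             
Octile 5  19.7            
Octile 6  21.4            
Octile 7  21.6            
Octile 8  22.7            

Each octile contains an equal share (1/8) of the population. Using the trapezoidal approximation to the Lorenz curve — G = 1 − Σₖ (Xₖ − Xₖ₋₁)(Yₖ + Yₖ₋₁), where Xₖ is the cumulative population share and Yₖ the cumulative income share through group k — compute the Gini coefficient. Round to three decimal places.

Cumulative income shares Yₖ: 0.0150, 0.0410, 0.0760, 0.1460, 0.3430, 0.5570, 0.7730, 1.0000
Σ (Xₖ−Xₖ₋₁)(Yₖ+Yₖ₋₁) = (1/8)(0.0150+0.0000) + (1/8)(0.0410+0.0150) + (1/8)(0.0760+0.0410) + (1/8)(0.1460+0.0760) + (1/8)(0.3430+0.1460) + (1/8)(0.5570+0.3430) + (1/8)(0.7730+0.5570) + (1/8)(1.0000+0.7730)
  = 0.0019 + 0.0070 + 0.0146 + 0.0278 + 0.0611 + 0.1125 + 0.1662 + 0.2216 = 0.6127
G = 1 − 0.6127 = 0.3873

0.387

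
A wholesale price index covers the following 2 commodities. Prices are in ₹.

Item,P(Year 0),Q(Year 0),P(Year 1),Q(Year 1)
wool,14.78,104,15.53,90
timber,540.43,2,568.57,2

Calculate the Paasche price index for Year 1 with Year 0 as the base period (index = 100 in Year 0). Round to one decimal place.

105.1

Paasche price index uses current-period quantities as weights.
ΣP(Year 1)·Q(Year 1) = 15.53×90 + 568.57×2 = 1397.7 + 1137.14 = 2534.84
ΣP(Year 0)·Q(Year 1) = 14.78×90 + 540.43×2 = 1330.2 + 1080.86 = 2411.06
Index = 2534.84 / 2411.06 × 100 = 105.1338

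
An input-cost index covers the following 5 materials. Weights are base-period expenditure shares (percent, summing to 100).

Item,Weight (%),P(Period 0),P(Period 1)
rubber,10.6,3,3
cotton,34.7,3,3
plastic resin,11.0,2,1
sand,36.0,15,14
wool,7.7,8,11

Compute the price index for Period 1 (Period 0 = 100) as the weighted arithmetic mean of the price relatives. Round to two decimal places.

94.99

rubber: 10.6 × (3/3) = 10.6 × 1.000000 = 10.6000
cotton: 34.7 × (3/3) = 34.7 × 1.000000 = 34.7000
plastic resin: 11.0 × (1/2) = 11.0 × 0.500000 = 5.5000
sand: 36.0 × (14/15) = 36.0 × 0.933333 = 33.6000
wool: 7.7 × (11/8) = 7.7 × 1.375000 = 10.5875
Index = Σ wᵢ·(p₁ᵢ/p₀ᵢ) = 10.6000 + 34.7000 + 5.5000 + 33.6000 + 10.5875 = 94.9875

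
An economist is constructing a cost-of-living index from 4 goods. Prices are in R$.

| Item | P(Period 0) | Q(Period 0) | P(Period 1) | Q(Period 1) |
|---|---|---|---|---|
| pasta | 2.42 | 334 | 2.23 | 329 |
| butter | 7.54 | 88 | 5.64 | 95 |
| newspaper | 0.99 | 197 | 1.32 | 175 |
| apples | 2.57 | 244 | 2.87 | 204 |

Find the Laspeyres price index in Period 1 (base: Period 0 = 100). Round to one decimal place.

Laspeyres price index uses base-period quantities as weights.
ΣP(Period 1)·Q(Period 0) = 2.23×334 + 5.64×88 + 1.32×197 + 2.87×244 = 744.82 + 496.32 + 260.04 + 700.28 = 2201.46
ΣP(Period 0)·Q(Period 0) = 2.42×334 + 7.54×88 + 0.99×197 + 2.57×244 = 808.28 + 663.52 + 195.03 + 627.08 = 2293.91
Index = 2201.46 / 2293.91 × 100 = 95.9698

96.0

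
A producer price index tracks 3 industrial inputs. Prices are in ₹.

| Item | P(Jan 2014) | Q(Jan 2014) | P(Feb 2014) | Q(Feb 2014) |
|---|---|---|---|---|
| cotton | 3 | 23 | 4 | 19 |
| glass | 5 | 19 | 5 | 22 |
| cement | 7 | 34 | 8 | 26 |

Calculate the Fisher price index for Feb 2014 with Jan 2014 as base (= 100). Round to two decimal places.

113.53

Laspeyres component (base-period weights):
ΣP(Feb 2014)Q(Jan 2014) = 4×23 + 5×19 + 8×34 = 92 + 95 + 272 = 459
ΣP(Jan 2014)Q(Jan 2014) = 3×23 + 5×19 + 7×34 = 69 + 95 + 238 = 402
L = 459 / 402 × 100 = 114.1791
Paasche component (current-period weights):
ΣP(Feb 2014)Q(Feb 2014) = 4×19 + 5×22 + 8×26 = 76 + 110 + 208 = 394
ΣP(Jan 2014)Q(Feb 2014) = 3×19 + 5×22 + 7×26 = 57 + 110 + 182 = 349
P = 394 / 349 × 100 = 112.8940
Fisher = √(L × P) = √(114.1791 × 112.8940) = 113.5347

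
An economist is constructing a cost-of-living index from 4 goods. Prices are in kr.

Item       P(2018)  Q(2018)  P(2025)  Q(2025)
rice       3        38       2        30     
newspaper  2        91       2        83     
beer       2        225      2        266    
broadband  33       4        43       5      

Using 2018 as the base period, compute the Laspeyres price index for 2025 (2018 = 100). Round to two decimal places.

Laspeyres price index uses base-period quantities as weights.
ΣP(2025)·Q(2018) = 2×38 + 2×91 + 2×225 + 43×4 = 76 + 182 + 450 + 172 = 880
ΣP(2018)·Q(2018) = 3×38 + 2×91 + 2×225 + 33×4 = 114 + 182 + 450 + 132 = 878
Index = 880 / 878 × 100 = 100.2278

100.23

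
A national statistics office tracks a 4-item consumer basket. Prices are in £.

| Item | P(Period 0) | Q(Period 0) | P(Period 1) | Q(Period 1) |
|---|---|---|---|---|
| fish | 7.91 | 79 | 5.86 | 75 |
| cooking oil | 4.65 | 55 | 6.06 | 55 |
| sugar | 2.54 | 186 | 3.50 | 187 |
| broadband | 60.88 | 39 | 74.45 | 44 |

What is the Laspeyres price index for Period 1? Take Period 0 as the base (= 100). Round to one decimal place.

Laspeyres price index uses base-period quantities as weights.
ΣP(Period 1)·Q(Period 0) = 5.86×79 + 6.06×55 + 3.50×186 + 74.45×39 = 462.94 + 333.3 + 651 + 2903.55 = 4350.79
ΣP(Period 0)·Q(Period 0) = 7.91×79 + 4.65×55 + 2.54×186 + 60.88×39 = 624.89 + 255.75 + 472.44 + 2374.32 = 3727.4
Index = 4350.79 / 3727.4 × 100 = 116.7245

116.7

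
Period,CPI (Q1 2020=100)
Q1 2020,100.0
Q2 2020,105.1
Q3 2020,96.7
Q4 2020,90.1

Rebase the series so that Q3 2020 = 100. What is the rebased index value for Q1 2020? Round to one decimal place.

Rebased(Q1 2020) = 100.0 / 96.7 × 100 = 103.4126

103.4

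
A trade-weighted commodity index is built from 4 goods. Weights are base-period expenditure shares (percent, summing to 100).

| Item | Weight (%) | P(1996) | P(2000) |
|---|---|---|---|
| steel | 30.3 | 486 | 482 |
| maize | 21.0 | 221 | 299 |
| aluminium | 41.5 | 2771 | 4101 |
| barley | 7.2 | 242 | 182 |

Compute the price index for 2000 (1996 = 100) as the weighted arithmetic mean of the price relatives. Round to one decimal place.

steel: 30.3 × (482/486) = 30.3 × 0.991770 = 30.0506
maize: 21.0 × (299/221) = 21.0 × 1.352941 = 28.4118
aluminium: 41.5 × (4101/2771) = 41.5 × 1.479971 = 61.4188
barley: 7.2 × (182/242) = 7.2 × 0.752066 = 5.4149
Index = Σ wᵢ·(p₁ᵢ/p₀ᵢ) = 30.0506 + 28.4118 + 61.4188 + 5.4149 = 125.2961

125.3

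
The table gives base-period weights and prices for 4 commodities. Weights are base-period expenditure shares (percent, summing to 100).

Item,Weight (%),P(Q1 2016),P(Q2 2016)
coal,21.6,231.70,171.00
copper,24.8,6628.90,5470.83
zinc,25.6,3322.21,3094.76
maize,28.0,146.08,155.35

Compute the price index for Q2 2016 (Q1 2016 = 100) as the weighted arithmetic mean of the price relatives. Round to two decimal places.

coal: 21.6 × (171.00/231.70) = 21.6 × 0.738023 = 15.9413
copper: 24.8 × (5470.83/6628.90) = 24.8 × 0.825300 = 20.4674
zinc: 25.6 × (3094.76/3322.21) = 25.6 × 0.931537 = 23.8473
maize: 28.0 × (155.35/146.08) = 28.0 × 1.063458 = 29.7768
Index = Σ wᵢ·(p₁ᵢ/p₀ᵢ) = 15.9413 + 20.4674 + 23.8473 + 29.7768 = 90.0329

90.03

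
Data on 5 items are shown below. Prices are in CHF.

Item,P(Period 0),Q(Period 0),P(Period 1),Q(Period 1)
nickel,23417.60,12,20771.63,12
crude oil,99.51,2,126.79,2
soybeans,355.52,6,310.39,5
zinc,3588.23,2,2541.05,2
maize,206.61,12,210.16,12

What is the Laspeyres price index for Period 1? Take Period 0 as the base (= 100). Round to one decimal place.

Laspeyres price index uses base-period quantities as weights.
ΣP(Period 1)·Q(Period 0) = 20771.63×12 + 126.79×2 + 310.39×6 + 2541.05×2 + 210.16×12 = 249259.56 + 253.58 + 1862.34 + 5082.1 + 2521.92 = 258979.5
ΣP(Period 0)·Q(Period 0) = 23417.60×12 + 99.51×2 + 355.52×6 + 3588.23×2 + 206.61×12 = 281011.2 + 199.02 + 2133.12 + 7176.46 + 2479.32 = 292999.12
Index = 258979.5 / 292999.12 × 100 = 88.3892

88.4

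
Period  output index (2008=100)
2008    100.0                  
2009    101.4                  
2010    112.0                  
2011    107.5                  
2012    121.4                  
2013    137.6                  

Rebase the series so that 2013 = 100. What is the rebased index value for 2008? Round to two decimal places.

72.67

Rebased(2008) = 100.0 / 137.6 × 100 = 72.6744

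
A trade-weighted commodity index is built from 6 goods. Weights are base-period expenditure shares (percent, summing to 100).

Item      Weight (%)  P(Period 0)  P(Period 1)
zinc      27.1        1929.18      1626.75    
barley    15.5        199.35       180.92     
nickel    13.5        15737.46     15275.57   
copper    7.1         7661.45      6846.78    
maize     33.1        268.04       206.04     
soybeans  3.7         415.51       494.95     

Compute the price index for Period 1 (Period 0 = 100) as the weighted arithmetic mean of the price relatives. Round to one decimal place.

86.2

zinc: 27.1 × (1626.75/1929.18) = 27.1 × 0.843234 = 22.8516
barley: 15.5 × (180.92/199.35) = 15.5 × 0.907550 = 14.0670
nickel: 13.5 × (15275.57/15737.46) = 13.5 × 0.970650 = 13.1038
copper: 7.1 × (6846.78/7661.45) = 7.1 × 0.893666 = 6.3450
maize: 33.1 × (206.04/268.04) = 33.1 × 0.768691 = 25.4437
soybeans: 3.7 × (494.95/415.51) = 3.7 × 1.191187 = 4.4074
Index = Σ wᵢ·(p₁ᵢ/p₀ᵢ) = 22.8516 + 14.0670 + 13.1038 + 6.3450 + 25.4437 + 4.4074 = 86.2185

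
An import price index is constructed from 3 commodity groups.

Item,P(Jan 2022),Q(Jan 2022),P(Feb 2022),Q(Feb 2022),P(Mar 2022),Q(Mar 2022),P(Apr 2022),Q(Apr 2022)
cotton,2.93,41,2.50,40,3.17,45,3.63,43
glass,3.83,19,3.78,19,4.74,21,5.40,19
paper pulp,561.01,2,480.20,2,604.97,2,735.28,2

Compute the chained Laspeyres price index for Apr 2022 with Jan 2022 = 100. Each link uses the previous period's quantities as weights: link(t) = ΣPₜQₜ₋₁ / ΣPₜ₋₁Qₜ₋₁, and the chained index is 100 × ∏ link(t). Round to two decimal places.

130.85

Link Jan 2022→Feb 2022:
ΣP(Feb 2022)Q(Jan 2022) = 2.50×41 + 3.78×19 + 480.20×2 = 102.5 + 71.82 + 960.4 = 1134.72
ΣP(Jan 2022)Q(Jan 2022) = 2.93×41 + 3.83×19 + 561.01×2 = 120.13 + 72.77 + 1122.02 = 1314.92
link = 1134.72/1314.92 = 0.862957
Link Feb 2022→Mar 2022:
ΣP(Mar 2022)Q(Feb 2022) = 3.17×40 + 4.74×19 + 604.97×2 = 126.8 + 90.06 + 1209.94 = 1426.8
ΣP(Feb 2022)Q(Feb 2022) = 2.50×40 + 3.78×19 + 480.20×2 = 100 + 71.82 + 960.4 = 1132.22
link = 1426.8/1132.22 = 1.260179
Link Mar 2022→Apr 2022:
ΣP(Apr 2022)Q(Mar 2022) = 3.63×45 + 5.40×21 + 735.28×2 = 163.35 + 113.4 + 1470.56 = 1747.31
ΣP(Mar 2022)Q(Mar 2022) = 3.17×45 + 4.74×21 + 604.97×2 = 142.65 + 99.54 + 1209.94 = 1452.13
link = 1747.31/1452.13 = 1.203274
Chained index = 100 × 0.862957 × 1.260179 × 1.203274 = 130.8537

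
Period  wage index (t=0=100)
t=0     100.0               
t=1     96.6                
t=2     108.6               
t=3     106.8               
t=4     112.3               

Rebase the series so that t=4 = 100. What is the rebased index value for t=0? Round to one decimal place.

89.0

Rebased(t=0) = 100.0 / 112.3 × 100 = 89.0472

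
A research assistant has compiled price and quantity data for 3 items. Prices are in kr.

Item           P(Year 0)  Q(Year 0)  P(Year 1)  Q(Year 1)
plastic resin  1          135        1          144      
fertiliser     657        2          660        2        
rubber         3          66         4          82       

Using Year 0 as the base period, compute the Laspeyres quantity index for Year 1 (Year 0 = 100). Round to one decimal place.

103.5

Laspeyres quantity index uses base-period prices as weights.
ΣP(Year 0)·Q(Year 1) = 1×144 + 657×2 + 3×82 = 144 + 1314 + 246 = 1704
ΣP(Year 0)·Q(Year 0) = 1×135 + 657×2 + 3×66 = 135 + 1314 + 198 = 1647
Index = 1704 / 1647 × 100 = 103.4608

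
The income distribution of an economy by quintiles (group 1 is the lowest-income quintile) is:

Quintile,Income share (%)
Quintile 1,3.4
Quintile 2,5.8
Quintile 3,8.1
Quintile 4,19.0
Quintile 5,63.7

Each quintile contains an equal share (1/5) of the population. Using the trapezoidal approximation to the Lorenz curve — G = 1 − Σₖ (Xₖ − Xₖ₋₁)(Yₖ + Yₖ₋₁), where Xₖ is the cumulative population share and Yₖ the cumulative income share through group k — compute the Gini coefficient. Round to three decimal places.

Cumulative income shares Yₖ: 0.0340, 0.0920, 0.1730, 0.3630, 1.0000
Σ (Xₖ−Xₖ₋₁)(Yₖ+Yₖ₋₁) = (1/5)(0.0340+0.0000) + (1/5)(0.0920+0.0340) + (1/5)(0.1730+0.0920) + (1/5)(0.3630+0.1730) + (1/5)(1.0000+0.3630)
  = 0.0068 + 0.0252 + 0.0530 + 0.1072 + 0.2726 = 0.4648
G = 1 − 0.4648 = 0.5352

0.535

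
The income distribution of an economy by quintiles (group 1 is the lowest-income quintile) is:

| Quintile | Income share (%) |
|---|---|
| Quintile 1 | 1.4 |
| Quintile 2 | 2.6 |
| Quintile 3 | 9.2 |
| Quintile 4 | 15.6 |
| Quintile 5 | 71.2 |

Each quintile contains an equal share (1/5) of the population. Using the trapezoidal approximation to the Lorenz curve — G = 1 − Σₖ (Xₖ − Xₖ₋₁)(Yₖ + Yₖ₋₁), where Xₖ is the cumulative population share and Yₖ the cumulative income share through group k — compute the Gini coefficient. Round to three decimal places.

Cumulative income shares Yₖ: 0.0140, 0.0400, 0.1320, 0.2880, 1.0000
Σ (Xₖ−Xₖ₋₁)(Yₖ+Yₖ₋₁) = (1/5)(0.0140+0.0000) + (1/5)(0.0400+0.0140) + (1/5)(0.1320+0.0400) + (1/5)(0.2880+0.1320) + (1/5)(1.0000+0.2880)
  = 0.0028 + 0.0108 + 0.0344 + 0.0840 + 0.2576 = 0.3896
G = 1 − 0.3896 = 0.6104

0.610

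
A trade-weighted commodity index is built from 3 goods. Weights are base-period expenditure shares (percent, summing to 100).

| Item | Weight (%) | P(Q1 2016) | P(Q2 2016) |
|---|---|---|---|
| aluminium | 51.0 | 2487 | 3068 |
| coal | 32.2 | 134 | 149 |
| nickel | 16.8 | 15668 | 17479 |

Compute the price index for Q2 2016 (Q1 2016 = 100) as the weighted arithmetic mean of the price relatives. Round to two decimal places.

117.46

aluminium: 51.0 × (3068/2487) = 51.0 × 1.233615 = 62.9144
coal: 32.2 × (149/134) = 32.2 × 1.111940 = 35.8045
nickel: 16.8 × (17479/15668) = 16.8 × 1.115586 = 18.7418
Index = Σ wᵢ·(p₁ᵢ/p₀ᵢ) = 62.9144 + 35.8045 + 18.7418 = 117.4607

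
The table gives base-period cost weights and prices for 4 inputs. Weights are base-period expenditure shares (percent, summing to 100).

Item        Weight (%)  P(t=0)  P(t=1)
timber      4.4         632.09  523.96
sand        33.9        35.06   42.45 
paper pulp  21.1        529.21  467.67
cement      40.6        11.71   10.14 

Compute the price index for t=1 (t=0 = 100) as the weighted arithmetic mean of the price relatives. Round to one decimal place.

98.5

timber: 4.4 × (523.96/632.09) = 4.4 × 0.828933 = 3.6473
sand: 33.9 × (42.45/35.06) = 33.9 × 1.210782 = 41.0455
paper pulp: 21.1 × (467.67/529.21) = 21.1 × 0.883713 = 18.6464
cement: 40.6 × (10.14/11.71) = 40.6 × 0.865927 = 35.1566
Index = Σ wᵢ·(p₁ᵢ/p₀ᵢ) = 3.6473 + 41.0455 + 18.6464 + 35.1566 = 98.4958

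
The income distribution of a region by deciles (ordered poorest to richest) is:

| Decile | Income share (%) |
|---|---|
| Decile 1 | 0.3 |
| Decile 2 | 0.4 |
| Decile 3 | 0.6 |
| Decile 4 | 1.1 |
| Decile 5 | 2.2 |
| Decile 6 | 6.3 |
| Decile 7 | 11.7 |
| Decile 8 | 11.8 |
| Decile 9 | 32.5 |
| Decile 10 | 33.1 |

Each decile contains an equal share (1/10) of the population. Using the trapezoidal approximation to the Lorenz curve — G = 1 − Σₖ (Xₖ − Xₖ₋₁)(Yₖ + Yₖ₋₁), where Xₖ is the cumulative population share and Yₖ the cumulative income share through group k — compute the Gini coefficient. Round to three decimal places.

0.612

Cumulative income shares Yₖ: 0.0030, 0.0070, 0.0130, 0.0240, 0.0460, 0.1090, 0.2260, 0.3440, 0.6690, 1.0000
Σ (Xₖ−Xₖ₋₁)(Yₖ+Yₖ₋₁) = (1/10)(0.0030+0.0000) + (1/10)(0.0070+0.0030) + (1/10)(0.0130+0.0070) + (1/10)(0.0240+0.0130) + (1/10)(0.0460+0.0240) + (1/10)(0.1090+0.0460) + (1/10)(0.2260+0.1090) + (1/10)(0.3440+0.2260) + (1/10)(0.6690+0.3440) + (1/10)(1.0000+0.6690)
  = 0.0003 + 0.0010 + 0.0020 + 0.0037 + 0.0070 + 0.0155 + 0.0335 + 0.0570 + 0.1013 + 0.1669 = 0.3882
G = 1 − 0.3882 = 0.6118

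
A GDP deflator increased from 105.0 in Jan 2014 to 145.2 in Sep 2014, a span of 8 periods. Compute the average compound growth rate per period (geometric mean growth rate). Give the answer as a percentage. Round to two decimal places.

Growth factor = (145.2/105.0)^(1/8) = (1.382857)^(1/8) = 1.041351
Growth rate = 1.041351 − 1 = 0.041351 = 4.1351%

4.14%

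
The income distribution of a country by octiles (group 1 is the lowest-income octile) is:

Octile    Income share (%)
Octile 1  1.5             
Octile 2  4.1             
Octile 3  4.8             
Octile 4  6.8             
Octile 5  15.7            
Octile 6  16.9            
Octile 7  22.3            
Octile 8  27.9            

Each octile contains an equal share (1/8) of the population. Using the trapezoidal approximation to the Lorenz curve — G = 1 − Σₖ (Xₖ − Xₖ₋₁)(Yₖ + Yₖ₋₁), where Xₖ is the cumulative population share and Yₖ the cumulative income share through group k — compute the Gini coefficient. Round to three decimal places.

0.401

Cumulative income shares Yₖ: 0.0150, 0.0560, 0.1040, 0.1720, 0.3290, 0.4980, 0.7210, 1.0000
Σ (Xₖ−Xₖ₋₁)(Yₖ+Yₖ₋₁) = (1/8)(0.0150+0.0000) + (1/8)(0.0560+0.0150) + (1/8)(0.1040+0.0560) + (1/8)(0.1720+0.1040) + (1/8)(0.3290+0.1720) + (1/8)(0.4980+0.3290) + (1/8)(0.7210+0.4980) + (1/8)(1.0000+0.7210)
  = 0.0019 + 0.0089 + 0.0200 + 0.0345 + 0.0626 + 0.1034 + 0.1524 + 0.2151 = 0.5988
G = 1 − 0.5988 = 0.4012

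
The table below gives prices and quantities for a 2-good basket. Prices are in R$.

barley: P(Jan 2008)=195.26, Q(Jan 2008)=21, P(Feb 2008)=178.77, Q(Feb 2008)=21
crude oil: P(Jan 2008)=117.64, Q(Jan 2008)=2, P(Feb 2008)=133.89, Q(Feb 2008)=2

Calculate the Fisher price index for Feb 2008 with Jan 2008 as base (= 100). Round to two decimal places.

Laspeyres component (base-period weights):
ΣP(Feb 2008)Q(Jan 2008) = 178.77×21 + 133.89×2 = 3754.17 + 267.78 = 4021.95
ΣP(Jan 2008)Q(Jan 2008) = 195.26×21 + 117.64×2 = 4100.46 + 235.28 = 4335.74
L = 4021.95 / 4335.74 × 100 = 92.7627
Paasche component (current-period weights):
ΣP(Feb 2008)Q(Feb 2008) = 178.77×21 + 133.89×2 = 3754.17 + 267.78 = 4021.95
ΣP(Jan 2008)Q(Feb 2008) = 195.26×21 + 117.64×2 = 4100.46 + 235.28 = 4335.74
P = 4021.95 / 4335.74 × 100 = 92.7627
Fisher = √(L × P) = √(92.7627 × 92.7627) = 92.7627

92.76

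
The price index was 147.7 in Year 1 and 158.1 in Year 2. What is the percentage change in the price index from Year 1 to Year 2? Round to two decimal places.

Change = (158.1 − 147.7) / 147.7 × 100
       = 10.4 / 147.7 × 100 = 7.0413%

7.04%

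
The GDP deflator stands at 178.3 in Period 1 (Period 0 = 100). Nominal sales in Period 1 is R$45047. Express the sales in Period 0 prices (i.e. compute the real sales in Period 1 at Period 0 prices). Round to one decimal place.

Real = Nominal ÷ (Index/100) = 45047 ÷ (178.3/100)
     = 45047 ÷ 1.783 = 25264.7224

25264.7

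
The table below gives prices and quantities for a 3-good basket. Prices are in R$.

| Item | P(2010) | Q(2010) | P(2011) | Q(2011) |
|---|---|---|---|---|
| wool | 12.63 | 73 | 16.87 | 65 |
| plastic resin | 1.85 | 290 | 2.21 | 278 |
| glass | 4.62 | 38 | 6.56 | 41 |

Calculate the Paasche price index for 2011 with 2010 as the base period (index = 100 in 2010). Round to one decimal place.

Paasche price index uses current-period quantities as weights.
ΣP(2011)·Q(2011) = 16.87×65 + 2.21×278 + 6.56×41 = 1096.55 + 614.38 + 268.96 = 1979.89
ΣP(2010)·Q(2011) = 12.63×65 + 1.85×278 + 4.62×41 = 820.95 + 514.3 + 189.42 = 1524.67
Index = 1979.89 / 1524.67 × 100 = 129.8570

129.9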